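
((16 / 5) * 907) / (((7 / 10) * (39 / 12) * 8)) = 14512 / 91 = 159.47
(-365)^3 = -48627125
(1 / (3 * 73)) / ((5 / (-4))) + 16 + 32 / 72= 54008 / 3285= 16.44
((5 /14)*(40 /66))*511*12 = 14600 /11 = 1327.27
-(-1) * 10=10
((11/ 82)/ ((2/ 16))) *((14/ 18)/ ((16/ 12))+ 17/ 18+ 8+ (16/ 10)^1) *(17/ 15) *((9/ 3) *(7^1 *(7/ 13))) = 18353489/ 119925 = 153.04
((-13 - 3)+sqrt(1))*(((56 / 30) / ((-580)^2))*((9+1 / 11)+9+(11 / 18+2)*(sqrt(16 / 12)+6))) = -3899 / 1387650 - 329*sqrt(3) / 2270700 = -0.00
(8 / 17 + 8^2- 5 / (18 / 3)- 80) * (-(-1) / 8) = -1669 / 816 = -2.05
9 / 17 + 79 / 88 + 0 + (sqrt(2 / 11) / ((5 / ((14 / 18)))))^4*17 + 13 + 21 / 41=41333196975493 / 2766675285000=14.94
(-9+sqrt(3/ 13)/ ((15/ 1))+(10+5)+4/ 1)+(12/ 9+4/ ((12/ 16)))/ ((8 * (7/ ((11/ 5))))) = sqrt(39)/ 195+431/ 42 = 10.29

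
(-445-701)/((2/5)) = -2865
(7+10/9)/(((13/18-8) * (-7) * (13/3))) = 438/11921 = 0.04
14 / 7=2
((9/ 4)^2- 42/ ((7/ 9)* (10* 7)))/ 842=0.01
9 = 9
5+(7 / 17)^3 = 24908 / 4913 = 5.07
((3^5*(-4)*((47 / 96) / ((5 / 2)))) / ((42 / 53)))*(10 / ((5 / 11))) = -739827 / 140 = -5284.48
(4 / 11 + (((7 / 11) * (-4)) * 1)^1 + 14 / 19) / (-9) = 302 / 1881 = 0.16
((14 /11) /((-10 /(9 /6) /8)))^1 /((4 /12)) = -252 /55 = -4.58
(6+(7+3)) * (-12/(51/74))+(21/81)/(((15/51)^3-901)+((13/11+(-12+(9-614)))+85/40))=-83737990839784/300579596631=-278.59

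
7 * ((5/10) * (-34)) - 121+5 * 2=-230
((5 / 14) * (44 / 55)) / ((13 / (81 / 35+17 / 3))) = 0.18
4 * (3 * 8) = 96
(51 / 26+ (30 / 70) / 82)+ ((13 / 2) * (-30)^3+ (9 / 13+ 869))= -651538340 / 3731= -174628.34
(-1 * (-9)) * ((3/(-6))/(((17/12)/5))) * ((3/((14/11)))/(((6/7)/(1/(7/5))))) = -7425/238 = -31.20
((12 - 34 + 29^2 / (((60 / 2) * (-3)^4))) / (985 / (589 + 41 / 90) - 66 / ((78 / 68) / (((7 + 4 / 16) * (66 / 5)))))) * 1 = 36289377397 / 9225322746048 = 0.00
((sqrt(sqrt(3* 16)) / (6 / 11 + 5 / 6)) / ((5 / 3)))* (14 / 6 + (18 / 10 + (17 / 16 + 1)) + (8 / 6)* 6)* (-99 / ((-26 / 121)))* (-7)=-1346810949* 3^(1 / 4) / 33800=-52440.91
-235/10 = -47/2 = -23.50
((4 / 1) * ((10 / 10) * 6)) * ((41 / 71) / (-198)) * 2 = -328 / 2343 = -0.14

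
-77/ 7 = -11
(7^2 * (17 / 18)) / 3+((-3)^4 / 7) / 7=45191 / 2646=17.08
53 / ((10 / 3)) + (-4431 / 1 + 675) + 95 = -36451 / 10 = -3645.10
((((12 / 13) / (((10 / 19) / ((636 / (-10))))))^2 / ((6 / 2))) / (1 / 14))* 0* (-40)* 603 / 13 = 0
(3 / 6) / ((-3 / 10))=-5 / 3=-1.67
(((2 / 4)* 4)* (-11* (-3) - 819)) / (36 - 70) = 786 / 17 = 46.24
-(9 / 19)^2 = -81 / 361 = -0.22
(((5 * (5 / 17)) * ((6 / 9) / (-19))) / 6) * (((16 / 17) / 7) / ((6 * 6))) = -100 / 3113397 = -0.00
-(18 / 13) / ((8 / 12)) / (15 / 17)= -153 / 65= -2.35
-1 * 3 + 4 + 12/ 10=11/ 5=2.20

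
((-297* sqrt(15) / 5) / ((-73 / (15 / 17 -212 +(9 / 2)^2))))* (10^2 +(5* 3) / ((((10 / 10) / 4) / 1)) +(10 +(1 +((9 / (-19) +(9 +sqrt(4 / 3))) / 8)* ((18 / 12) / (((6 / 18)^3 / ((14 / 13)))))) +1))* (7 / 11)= -529518630753* sqrt(15) / 24522160 -1390868577* sqrt(5) / 1290640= -86040.88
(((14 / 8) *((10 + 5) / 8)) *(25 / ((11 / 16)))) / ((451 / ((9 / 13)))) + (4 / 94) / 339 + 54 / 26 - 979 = -2007331095103 / 2055133938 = -976.74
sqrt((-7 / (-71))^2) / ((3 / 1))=0.03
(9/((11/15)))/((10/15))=405/22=18.41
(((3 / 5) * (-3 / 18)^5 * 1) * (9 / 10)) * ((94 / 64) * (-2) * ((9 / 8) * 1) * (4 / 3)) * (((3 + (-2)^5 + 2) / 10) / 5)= -423 / 2560000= -0.00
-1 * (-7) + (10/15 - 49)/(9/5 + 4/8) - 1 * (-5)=-622/69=-9.01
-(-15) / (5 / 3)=9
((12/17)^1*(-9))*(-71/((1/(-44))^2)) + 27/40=593810379/680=873250.56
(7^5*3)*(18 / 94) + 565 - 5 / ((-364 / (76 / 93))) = 10220.10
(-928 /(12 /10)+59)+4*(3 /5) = -10679 /15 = -711.93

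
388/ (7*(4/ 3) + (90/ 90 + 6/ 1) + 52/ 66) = 12804/ 565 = 22.66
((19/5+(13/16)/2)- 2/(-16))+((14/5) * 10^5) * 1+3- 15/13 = 582412849/2080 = 280006.18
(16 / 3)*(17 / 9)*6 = 544 / 9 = 60.44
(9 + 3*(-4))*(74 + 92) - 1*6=-504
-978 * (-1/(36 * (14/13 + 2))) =2119/240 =8.83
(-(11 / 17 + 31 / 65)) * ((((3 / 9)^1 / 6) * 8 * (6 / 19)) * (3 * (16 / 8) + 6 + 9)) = -69552 / 20995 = -3.31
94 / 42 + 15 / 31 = 1772 / 651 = 2.72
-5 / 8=-0.62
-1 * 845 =-845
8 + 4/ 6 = 26/ 3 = 8.67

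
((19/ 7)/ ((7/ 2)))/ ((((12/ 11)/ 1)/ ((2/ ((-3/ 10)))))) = -4.74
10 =10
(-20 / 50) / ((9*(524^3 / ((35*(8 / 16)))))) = -7 / 1294900416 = -0.00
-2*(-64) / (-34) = -3.76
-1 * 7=-7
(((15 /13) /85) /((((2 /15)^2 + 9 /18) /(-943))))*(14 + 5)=-24187950 /51493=-469.73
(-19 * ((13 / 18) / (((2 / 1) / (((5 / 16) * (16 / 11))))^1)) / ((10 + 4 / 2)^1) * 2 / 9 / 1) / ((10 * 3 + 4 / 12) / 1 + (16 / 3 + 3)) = -1235 / 826848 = -0.00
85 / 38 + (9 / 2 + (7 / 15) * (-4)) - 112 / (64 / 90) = -152.63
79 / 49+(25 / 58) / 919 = 4212083 / 2611798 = 1.61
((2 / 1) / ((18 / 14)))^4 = 38416 / 6561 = 5.86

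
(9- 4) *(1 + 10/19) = 145/19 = 7.63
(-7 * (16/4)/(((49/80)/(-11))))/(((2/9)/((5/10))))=7920/7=1131.43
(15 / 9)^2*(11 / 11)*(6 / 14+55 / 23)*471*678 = 402720700 / 161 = 2501370.81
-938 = -938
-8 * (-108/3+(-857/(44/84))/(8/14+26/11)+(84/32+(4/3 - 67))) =1780349/339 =5251.77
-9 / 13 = -0.69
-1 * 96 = -96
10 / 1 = 10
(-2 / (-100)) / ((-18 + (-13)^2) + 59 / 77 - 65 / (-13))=77 / 603550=0.00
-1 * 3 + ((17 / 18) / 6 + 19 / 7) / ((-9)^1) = -22583 / 6804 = -3.32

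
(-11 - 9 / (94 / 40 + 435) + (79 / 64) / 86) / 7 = -529878075 / 337004416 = -1.57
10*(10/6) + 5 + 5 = 80/3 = 26.67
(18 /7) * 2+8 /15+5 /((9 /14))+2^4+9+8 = 14633 /315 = 46.45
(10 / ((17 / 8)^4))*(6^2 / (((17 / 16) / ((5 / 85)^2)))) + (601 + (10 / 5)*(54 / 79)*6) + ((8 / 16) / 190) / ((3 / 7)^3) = 202648511161553141 / 332595908013420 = 609.29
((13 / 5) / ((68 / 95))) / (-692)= -247 / 47056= -0.01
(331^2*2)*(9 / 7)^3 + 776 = 160006106 / 343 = 466490.10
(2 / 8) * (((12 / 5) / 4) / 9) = 1 / 60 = 0.02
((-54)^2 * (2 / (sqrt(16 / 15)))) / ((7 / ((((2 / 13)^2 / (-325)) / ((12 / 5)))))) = -486 * sqrt(15) / 76895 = -0.02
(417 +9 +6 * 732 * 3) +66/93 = 13602.71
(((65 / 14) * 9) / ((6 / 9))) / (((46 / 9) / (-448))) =-126360 / 23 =-5493.91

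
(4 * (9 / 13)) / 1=36 / 13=2.77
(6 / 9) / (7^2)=2 / 147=0.01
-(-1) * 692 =692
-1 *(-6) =6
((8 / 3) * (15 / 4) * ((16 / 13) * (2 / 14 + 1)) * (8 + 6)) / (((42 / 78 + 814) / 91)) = 232960 / 10589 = 22.00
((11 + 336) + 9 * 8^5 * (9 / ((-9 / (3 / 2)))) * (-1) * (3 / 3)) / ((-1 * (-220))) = 88543 / 44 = 2012.34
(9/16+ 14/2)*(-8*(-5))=605/2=302.50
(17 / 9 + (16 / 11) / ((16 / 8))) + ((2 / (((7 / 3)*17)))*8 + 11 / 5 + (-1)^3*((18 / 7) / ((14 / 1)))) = 2076457 / 412335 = 5.04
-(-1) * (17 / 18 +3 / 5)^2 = 19321 / 8100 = 2.39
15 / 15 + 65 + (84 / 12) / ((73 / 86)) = 5420 / 73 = 74.25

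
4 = 4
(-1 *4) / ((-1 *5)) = 0.80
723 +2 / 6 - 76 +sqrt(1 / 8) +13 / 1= 660.69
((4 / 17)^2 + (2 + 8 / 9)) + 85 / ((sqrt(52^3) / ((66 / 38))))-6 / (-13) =2805 * sqrt(13) / 25688 + 115160 / 33813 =3.80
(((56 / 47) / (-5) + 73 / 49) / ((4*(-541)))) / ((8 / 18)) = -129699 / 99673840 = -0.00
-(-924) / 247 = 924 / 247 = 3.74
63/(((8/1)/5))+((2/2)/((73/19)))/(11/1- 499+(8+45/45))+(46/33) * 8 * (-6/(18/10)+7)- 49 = 31.26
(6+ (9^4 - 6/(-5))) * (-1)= -32841/5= -6568.20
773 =773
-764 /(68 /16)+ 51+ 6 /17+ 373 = 4158 /17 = 244.59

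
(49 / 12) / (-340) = -49 / 4080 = -0.01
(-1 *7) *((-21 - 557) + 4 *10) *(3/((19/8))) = 90384/19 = 4757.05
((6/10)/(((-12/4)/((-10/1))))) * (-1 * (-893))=1786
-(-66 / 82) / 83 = 33 / 3403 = 0.01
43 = 43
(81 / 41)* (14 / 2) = 567 / 41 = 13.83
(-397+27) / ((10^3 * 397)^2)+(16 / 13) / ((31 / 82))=20678300785089 / 6351642700000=3.26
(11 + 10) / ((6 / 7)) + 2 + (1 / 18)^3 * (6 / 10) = 257581 / 9720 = 26.50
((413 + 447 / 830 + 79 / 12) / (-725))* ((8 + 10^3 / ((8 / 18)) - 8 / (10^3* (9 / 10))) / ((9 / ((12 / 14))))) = -531470790968 / 4264903125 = -124.61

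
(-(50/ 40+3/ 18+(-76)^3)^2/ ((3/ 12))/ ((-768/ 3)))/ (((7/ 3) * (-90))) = -5549722122605/ 387072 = -14337699.76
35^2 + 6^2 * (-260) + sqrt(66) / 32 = -8135 + sqrt(66) / 32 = -8134.75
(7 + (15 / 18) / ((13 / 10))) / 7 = 1.09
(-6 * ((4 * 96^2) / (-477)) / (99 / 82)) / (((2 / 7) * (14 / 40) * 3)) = 6717440 / 5247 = 1280.24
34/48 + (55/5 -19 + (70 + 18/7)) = 10967/168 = 65.28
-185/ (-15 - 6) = 185/ 21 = 8.81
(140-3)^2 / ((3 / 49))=919681 / 3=306560.33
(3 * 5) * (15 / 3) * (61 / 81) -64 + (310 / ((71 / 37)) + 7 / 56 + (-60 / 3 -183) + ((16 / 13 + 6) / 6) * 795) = 181271905 / 199368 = 909.23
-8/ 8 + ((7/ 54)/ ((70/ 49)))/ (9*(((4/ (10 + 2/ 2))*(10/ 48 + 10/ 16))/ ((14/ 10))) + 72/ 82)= -4663187/ 4817880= -0.97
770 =770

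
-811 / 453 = -1.79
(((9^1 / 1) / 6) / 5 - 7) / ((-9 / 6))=67 / 15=4.47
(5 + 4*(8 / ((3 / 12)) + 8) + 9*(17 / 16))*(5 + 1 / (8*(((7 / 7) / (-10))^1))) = 41895 / 64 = 654.61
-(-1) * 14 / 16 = 7 / 8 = 0.88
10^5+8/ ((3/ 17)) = 300136/ 3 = 100045.33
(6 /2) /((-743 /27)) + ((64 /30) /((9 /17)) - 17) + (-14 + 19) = -8.08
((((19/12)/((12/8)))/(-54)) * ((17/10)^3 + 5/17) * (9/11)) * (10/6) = -560633/4039200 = -0.14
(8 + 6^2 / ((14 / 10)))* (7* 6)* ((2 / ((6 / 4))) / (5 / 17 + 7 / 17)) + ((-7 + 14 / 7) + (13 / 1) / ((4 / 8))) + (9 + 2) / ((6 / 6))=8120 / 3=2706.67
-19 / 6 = -3.17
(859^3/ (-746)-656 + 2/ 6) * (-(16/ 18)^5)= 31178534404096/ 66075831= 471859.89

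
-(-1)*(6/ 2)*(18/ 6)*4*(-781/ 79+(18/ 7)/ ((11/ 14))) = -206892/ 869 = -238.08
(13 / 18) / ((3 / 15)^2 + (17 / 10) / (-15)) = -9.85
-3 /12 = -1 /4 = -0.25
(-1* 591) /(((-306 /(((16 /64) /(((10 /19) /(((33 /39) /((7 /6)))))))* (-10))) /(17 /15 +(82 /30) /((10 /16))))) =-36.64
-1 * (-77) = 77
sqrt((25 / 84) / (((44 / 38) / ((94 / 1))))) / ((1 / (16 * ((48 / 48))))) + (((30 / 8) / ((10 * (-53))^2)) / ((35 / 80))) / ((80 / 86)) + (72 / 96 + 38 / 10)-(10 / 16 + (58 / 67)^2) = 7007633772 / 2206680175 + 40 * sqrt(206283) / 231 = 81.82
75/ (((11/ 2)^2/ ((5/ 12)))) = 125/ 121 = 1.03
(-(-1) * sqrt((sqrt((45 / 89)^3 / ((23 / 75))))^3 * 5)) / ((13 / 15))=2278125 * 243214305^(1 / 4) / 210785731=1.35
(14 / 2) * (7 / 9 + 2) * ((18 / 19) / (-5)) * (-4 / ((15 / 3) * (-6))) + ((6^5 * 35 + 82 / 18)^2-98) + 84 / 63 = 113999186068333 / 1539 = 74073545203.60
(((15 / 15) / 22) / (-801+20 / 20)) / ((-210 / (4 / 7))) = 1 / 6468000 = 0.00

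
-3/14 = -0.21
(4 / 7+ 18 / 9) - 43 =-40.43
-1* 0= 0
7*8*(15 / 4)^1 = 210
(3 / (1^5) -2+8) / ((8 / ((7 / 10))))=63 / 80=0.79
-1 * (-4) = 4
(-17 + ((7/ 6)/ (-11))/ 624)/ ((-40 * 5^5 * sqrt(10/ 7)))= 140027 * sqrt(70)/ 10296000000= 0.00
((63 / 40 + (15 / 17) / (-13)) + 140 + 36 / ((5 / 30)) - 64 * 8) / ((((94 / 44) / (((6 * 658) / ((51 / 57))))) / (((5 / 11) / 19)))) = -28680057 / 3757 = -7633.77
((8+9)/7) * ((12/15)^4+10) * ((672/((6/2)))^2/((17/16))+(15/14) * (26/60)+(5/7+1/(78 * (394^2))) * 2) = 55340437060447477/46352499375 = 1193904.06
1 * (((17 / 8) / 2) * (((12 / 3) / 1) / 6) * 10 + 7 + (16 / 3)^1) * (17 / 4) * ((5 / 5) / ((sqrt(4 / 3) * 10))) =3961 * sqrt(3) / 960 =7.15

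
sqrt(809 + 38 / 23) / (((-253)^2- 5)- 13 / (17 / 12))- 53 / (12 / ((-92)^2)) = -112148 / 3 + 17 * sqrt(428835) / 25021976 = -37382.67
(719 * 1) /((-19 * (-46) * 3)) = 0.27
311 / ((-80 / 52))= -4043 / 20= -202.15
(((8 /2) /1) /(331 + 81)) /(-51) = -1 /5253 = -0.00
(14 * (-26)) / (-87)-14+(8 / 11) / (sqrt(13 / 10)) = -854 / 87+8 * sqrt(130) / 143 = -9.18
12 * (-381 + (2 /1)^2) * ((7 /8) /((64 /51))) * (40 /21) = -96135 /16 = -6008.44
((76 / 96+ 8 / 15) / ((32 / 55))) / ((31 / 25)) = 14575 / 7936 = 1.84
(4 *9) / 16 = 9 / 4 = 2.25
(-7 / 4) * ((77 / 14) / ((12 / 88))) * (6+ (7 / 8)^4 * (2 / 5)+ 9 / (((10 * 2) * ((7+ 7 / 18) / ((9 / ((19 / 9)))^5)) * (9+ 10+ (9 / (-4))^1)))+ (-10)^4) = -706634.77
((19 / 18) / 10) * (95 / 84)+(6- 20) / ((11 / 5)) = -207709 / 33264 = -6.24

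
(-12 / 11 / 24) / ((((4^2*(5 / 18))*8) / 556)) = -1251 / 1760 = -0.71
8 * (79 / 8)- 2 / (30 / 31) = 1154 / 15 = 76.93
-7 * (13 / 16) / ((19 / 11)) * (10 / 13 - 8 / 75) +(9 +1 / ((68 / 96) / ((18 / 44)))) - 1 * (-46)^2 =-236585383 / 112200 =-2108.60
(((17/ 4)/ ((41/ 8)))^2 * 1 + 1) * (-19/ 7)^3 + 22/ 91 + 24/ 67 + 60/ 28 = -15571317406/ 502203793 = -31.01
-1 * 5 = -5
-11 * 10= -110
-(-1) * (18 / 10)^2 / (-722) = -0.00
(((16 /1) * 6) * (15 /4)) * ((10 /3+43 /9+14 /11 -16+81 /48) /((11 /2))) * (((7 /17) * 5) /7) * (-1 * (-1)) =-195175 /2057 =-94.88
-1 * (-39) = 39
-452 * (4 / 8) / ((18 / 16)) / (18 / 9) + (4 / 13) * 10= -11392 / 117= -97.37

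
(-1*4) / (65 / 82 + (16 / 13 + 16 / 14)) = -29848 / 23627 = -1.26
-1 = -1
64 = 64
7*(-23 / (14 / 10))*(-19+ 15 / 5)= 1840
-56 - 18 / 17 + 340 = 4810 / 17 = 282.94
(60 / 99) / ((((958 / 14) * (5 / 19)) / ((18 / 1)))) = 3192 / 5269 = 0.61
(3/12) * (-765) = -765/4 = -191.25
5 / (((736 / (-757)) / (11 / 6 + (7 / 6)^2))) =-18925 / 1152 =-16.43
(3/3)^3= 1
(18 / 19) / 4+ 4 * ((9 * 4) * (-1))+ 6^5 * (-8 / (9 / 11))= -2894679 / 38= -76175.76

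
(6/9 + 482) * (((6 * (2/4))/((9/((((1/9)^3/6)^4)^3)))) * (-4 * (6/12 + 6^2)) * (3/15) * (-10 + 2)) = 13213/17240421862889308495587945638472547832180640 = 0.00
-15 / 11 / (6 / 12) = -30 / 11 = -2.73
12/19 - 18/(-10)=231/95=2.43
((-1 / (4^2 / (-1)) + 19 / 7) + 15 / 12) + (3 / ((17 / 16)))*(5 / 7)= 11507 / 1904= 6.04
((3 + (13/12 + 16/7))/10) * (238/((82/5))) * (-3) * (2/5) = -1819/164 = -11.09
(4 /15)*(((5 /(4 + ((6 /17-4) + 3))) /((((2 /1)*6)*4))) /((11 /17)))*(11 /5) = 289 /10260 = 0.03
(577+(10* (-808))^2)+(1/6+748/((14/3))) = 2742059773/42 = 65287137.45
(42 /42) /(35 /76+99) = 76 /7559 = 0.01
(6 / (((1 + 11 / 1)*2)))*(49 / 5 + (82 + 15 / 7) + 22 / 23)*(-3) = -114591 / 1610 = -71.17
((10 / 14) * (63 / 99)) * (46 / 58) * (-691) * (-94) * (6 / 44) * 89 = 284185.32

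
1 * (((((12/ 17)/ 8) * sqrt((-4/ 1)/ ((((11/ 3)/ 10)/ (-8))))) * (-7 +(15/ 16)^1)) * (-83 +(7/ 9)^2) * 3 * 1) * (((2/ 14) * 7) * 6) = 323689 * sqrt(165)/ 561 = 7411.52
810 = 810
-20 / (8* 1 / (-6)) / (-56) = -15 / 56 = -0.27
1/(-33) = -1/33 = -0.03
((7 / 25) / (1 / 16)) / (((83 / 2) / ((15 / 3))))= 224 / 415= 0.54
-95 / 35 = -19 / 7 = -2.71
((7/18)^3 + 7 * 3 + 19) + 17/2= 283195/5832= 48.56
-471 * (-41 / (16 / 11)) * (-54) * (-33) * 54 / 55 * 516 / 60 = 199762832.61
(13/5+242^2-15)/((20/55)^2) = 17711859/40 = 442796.48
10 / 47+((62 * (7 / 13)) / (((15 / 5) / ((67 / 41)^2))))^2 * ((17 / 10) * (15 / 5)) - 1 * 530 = 1337969753595362 / 336675294345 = 3974.07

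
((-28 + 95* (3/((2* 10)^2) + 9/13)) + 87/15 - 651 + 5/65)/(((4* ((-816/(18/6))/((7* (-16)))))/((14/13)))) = -30914443/459680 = -67.25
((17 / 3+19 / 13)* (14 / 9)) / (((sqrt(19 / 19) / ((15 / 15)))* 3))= 3892 / 1053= 3.70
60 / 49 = 1.22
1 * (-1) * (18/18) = -1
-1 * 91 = -91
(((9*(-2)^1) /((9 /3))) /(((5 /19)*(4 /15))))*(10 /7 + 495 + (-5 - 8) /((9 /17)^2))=-2424172 /63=-38478.92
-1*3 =-3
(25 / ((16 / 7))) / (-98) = -25 / 224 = -0.11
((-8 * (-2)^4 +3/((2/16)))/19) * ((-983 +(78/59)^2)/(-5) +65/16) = -725180937/661390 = -1096.45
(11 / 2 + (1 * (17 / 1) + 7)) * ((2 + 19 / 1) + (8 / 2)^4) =16343 / 2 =8171.50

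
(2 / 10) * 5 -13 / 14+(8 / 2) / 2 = 29 / 14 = 2.07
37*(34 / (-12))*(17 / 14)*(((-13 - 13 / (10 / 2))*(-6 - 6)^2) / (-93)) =-3336216 / 1085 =-3074.85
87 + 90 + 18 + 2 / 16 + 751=7569 / 8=946.12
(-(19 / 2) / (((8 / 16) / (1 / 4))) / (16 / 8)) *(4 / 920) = -19 / 1840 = -0.01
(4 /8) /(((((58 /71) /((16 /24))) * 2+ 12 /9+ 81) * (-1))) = -213 /36118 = -0.01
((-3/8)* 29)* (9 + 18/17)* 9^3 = -10845333/136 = -79745.10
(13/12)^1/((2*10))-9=-2147/240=-8.95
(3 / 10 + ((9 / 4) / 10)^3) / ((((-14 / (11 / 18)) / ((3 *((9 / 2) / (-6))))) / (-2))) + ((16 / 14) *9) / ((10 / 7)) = 7.14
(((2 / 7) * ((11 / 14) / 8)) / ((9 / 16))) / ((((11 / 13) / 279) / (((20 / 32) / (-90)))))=-403 / 3528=-0.11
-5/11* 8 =-40/11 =-3.64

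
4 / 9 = 0.44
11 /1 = 11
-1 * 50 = -50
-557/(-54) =557/54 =10.31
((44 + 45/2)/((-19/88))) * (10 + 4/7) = -3256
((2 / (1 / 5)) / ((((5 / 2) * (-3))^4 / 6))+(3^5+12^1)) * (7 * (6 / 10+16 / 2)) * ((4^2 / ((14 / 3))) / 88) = 37009627 / 61875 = 598.14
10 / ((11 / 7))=70 / 11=6.36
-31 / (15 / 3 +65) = -31 / 70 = -0.44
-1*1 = -1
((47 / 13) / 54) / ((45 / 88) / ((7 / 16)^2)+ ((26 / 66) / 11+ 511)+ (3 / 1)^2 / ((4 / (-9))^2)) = 2229304 / 18622158399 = 0.00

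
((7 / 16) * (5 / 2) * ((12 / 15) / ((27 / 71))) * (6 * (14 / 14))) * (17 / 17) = 497 / 36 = 13.81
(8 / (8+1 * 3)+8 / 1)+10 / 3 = 398 / 33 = 12.06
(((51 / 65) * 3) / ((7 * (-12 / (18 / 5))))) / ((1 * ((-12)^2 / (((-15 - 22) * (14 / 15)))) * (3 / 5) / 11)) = 6919 / 15600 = 0.44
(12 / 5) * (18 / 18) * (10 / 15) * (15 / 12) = 2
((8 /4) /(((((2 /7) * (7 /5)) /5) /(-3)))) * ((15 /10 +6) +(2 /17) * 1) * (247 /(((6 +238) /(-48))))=27760.70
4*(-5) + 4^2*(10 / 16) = -10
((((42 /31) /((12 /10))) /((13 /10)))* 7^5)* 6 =35294700 /403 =87579.90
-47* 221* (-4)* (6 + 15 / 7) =2368236 / 7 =338319.43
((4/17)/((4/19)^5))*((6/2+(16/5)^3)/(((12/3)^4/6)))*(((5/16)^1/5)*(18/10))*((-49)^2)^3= 742701092275.61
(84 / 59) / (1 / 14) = 1176 / 59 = 19.93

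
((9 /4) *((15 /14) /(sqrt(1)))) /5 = 0.48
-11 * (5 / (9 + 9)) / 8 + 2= 233 / 144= 1.62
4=4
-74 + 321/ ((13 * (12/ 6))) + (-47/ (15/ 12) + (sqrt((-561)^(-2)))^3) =-2278134080213/ 22952602530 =-99.25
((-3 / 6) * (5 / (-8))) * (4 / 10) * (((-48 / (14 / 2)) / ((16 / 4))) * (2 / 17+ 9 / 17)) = -33 / 238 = -0.14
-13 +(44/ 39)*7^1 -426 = -16813/ 39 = -431.10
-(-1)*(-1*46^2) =-2116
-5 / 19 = -0.26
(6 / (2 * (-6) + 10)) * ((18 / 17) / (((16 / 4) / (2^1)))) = -27 / 17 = -1.59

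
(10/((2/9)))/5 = 9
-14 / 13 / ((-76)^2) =-7 / 37544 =-0.00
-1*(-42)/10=21/5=4.20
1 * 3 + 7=10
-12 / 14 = -6 / 7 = -0.86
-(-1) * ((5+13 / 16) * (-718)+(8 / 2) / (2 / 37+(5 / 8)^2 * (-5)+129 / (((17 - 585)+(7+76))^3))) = -17137398323593039 / 4104292924776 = -4175.48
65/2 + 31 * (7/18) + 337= 3434/9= 381.56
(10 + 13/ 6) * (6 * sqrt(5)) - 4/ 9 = -4/ 9 + 73 * sqrt(5) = 162.79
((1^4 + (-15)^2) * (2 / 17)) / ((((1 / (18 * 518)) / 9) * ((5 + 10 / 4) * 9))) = 33054.49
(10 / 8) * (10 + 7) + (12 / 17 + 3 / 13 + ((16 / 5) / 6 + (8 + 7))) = 500167 / 13260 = 37.72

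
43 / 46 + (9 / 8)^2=3239 / 1472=2.20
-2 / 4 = -1 / 2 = -0.50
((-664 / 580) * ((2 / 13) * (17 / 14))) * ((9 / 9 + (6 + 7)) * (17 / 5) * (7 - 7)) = 0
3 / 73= 0.04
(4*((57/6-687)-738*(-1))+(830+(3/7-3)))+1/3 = 22465/21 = 1069.76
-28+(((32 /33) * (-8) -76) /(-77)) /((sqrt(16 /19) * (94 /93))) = -28+21421 * sqrt(19) /79618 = -26.83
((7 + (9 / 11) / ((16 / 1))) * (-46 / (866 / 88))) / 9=-28543 / 7794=-3.66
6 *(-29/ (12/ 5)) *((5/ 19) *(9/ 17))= -6525/ 646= -10.10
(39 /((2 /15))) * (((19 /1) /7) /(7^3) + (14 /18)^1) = 551785 /2401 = 229.81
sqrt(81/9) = 3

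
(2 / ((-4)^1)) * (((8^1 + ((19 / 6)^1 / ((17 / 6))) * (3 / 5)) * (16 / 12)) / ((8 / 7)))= -5159 / 1020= -5.06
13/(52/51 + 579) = 663/29581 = 0.02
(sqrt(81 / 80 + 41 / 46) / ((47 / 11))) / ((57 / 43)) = 473* sqrt(402845) / 1232340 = 0.24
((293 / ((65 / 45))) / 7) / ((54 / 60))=2930 / 91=32.20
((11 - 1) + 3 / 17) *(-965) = -166945 / 17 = -9820.29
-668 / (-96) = 167 / 24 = 6.96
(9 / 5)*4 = 36 / 5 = 7.20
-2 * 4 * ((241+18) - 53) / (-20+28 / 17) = 3502 / 39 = 89.79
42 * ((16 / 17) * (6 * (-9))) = -36288 / 17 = -2134.59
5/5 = 1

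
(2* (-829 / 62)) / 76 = -829 / 2356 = -0.35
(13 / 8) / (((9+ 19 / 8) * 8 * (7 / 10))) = 5 / 196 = 0.03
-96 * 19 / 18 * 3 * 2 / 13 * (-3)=1824 / 13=140.31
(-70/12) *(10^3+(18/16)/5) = -5834.65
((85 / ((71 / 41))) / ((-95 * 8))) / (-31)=697 / 334552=0.00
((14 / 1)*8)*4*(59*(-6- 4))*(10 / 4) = -660800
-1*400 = -400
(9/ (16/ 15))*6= 405/ 8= 50.62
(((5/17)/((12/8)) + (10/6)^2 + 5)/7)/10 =122/1071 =0.11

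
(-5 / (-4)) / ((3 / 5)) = 25 / 12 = 2.08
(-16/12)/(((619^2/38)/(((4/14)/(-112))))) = 19/56324667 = 0.00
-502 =-502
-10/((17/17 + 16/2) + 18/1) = -10/27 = -0.37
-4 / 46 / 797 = -2 / 18331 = -0.00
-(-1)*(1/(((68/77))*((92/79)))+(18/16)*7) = 55349/6256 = 8.85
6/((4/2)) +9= 12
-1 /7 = -0.14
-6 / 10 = -3 / 5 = -0.60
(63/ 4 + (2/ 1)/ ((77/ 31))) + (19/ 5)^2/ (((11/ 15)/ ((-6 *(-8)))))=961.72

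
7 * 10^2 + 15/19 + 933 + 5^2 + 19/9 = 284014/171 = 1660.90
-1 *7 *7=-49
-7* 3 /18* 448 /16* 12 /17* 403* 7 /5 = -1105832 /85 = -13009.79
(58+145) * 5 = 1015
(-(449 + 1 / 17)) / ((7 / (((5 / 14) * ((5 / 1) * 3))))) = -286275 / 833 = -343.67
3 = 3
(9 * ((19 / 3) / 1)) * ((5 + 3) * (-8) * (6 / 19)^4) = -248832 / 6859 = -36.28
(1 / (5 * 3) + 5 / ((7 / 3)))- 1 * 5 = -293 / 105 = -2.79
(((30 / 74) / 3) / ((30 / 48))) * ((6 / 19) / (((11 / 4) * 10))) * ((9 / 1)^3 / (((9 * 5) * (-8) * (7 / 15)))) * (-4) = 11664 / 270655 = 0.04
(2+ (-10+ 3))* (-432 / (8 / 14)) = 3780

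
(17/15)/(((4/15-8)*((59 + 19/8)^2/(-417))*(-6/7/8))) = -1058624/6991349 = -0.15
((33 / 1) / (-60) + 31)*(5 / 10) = 15.22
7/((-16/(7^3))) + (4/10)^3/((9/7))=-150.01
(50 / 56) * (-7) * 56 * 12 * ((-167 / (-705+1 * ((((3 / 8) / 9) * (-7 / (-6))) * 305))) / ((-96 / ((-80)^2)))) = 1346688000 / 19877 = 67751.07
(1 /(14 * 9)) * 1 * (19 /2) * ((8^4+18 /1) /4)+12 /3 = 41099 /504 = 81.55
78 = 78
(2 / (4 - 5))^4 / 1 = 16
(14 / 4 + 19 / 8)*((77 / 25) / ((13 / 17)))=61523 / 2600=23.66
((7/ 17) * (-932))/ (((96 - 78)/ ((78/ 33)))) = -50.39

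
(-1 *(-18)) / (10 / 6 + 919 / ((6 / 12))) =0.01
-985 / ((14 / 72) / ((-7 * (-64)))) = -2269440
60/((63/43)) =860/21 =40.95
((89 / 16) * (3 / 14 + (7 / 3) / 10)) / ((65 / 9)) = 0.34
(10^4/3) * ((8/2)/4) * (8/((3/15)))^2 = 16000000/3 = 5333333.33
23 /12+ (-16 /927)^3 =6107234819 /3186391932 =1.92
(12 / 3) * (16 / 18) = 32 / 9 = 3.56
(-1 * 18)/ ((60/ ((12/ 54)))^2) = -1/ 4050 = -0.00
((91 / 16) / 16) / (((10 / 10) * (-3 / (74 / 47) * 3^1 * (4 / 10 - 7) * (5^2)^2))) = 3367 / 223344000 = 0.00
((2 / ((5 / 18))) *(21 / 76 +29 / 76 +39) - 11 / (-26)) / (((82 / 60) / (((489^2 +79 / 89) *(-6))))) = -270572690901744 / 901303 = -300201697.88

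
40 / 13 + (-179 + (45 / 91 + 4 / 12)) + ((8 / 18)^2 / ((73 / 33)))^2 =-4761303287 / 27193887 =-175.09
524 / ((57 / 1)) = 524 / 57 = 9.19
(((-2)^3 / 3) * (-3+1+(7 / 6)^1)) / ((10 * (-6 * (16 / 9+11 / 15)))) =-5 / 339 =-0.01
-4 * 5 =-20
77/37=2.08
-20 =-20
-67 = -67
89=89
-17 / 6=-2.83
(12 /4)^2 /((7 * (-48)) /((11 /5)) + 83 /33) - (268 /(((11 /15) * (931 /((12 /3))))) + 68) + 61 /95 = -17510746062 /253823185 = -68.99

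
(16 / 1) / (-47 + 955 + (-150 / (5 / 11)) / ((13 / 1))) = 104 / 5737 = 0.02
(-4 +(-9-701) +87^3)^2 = 432686368521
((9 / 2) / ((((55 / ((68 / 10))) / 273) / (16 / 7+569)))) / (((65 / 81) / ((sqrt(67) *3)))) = 446036463 *sqrt(67) / 1375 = 2655247.85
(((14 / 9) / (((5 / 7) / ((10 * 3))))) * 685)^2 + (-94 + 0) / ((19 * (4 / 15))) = 684978402455 / 342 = 2002860825.89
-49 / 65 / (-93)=49 / 6045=0.01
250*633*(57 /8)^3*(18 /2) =131880565125 /256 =515158457.52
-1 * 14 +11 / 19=-255 / 19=-13.42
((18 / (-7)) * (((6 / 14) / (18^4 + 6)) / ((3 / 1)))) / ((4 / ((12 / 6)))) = -3 / 1714706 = -0.00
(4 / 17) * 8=1.88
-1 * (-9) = 9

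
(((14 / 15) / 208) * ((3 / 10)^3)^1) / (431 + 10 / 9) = 567 / 2022280000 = 0.00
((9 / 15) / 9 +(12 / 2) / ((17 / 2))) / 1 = 0.77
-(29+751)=-780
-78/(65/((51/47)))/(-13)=306/3055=0.10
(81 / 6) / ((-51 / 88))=-396 / 17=-23.29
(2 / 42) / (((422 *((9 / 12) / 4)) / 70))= 80 / 1899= 0.04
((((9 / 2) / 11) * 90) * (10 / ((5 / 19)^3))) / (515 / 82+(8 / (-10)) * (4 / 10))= 151858260 / 44803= 3389.47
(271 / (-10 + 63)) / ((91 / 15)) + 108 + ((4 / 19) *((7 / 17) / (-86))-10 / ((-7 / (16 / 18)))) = 66384103931 / 602879823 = 110.11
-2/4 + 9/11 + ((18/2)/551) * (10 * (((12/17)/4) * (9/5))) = 76261/206074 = 0.37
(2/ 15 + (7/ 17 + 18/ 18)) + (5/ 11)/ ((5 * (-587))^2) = 1493362097/ 966516045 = 1.55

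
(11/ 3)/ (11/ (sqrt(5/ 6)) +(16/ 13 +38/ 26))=-25025/ 349707 +20449 * sqrt(30)/ 349707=0.25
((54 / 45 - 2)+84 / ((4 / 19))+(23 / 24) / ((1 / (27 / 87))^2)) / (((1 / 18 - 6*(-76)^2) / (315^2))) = -2393048558565 / 2098486748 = -1140.37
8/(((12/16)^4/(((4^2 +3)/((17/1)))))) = 38912/1377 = 28.26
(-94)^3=-830584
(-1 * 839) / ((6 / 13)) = -10907 / 6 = -1817.83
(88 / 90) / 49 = 44 / 2205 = 0.02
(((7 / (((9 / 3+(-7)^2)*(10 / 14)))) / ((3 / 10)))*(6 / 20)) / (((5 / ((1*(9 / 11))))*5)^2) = 0.00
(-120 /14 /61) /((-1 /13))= 780 /427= 1.83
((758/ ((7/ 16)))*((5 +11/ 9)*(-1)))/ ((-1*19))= 97024/ 171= 567.39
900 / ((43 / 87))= 78300 / 43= 1820.93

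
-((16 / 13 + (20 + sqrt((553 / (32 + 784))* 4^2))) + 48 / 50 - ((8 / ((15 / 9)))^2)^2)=4132788 / 8125 - sqrt(28203) / 51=505.36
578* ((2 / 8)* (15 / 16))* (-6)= -13005 / 16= -812.81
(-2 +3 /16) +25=371 /16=23.19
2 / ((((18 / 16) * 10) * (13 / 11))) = 88 / 585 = 0.15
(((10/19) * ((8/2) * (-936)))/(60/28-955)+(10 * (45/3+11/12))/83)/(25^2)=25154299/3944471250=0.01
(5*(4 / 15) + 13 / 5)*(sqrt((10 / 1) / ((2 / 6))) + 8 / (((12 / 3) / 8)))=59*sqrt(30) / 15 + 944 / 15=84.48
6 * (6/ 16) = 9/ 4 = 2.25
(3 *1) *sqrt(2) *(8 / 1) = 24 *sqrt(2) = 33.94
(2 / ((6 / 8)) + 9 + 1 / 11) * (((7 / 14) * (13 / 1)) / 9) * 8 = 20176 / 297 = 67.93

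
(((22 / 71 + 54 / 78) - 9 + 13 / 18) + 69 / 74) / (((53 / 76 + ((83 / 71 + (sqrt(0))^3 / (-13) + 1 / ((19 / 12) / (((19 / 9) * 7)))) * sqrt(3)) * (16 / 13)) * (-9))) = -7248431351252 / 7384873045869819 + 403056582804736 * sqrt(3) / 22154619137609457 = 0.03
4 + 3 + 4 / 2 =9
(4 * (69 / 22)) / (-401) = -138 / 4411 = -0.03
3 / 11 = 0.27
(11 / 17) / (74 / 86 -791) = -473 / 577592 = -0.00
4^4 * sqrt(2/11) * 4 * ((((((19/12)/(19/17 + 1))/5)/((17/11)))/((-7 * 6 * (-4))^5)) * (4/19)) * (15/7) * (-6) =-sqrt(22)/5489031744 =-0.00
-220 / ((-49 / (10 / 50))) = 44 / 49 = 0.90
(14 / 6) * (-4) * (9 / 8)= -21 / 2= -10.50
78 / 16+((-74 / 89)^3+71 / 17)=812706375 / 95875784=8.48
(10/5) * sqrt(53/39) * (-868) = -1736 * sqrt(2067)/39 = -2023.74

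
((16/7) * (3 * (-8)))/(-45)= 128/105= 1.22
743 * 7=5201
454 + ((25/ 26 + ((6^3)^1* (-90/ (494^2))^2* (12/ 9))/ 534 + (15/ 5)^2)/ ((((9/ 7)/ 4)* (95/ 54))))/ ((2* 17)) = 243165272331551744/ 534995767672535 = 454.52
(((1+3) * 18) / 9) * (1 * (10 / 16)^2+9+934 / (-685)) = 351909 / 5480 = 64.22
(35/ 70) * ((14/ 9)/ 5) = 7/ 45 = 0.16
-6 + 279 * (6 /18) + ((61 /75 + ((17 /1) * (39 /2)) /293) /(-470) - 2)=1755717029 /20656500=85.00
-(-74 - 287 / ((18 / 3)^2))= 81.97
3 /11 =0.27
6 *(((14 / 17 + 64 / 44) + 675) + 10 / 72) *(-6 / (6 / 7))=-31922597 / 1122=-28451.51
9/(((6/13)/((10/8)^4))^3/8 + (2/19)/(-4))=-353.34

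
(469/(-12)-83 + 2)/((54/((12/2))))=-1441/108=-13.34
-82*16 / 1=-1312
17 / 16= 1.06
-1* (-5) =5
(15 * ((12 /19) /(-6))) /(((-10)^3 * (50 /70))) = 21 /9500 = 0.00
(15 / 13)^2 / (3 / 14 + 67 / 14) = 0.27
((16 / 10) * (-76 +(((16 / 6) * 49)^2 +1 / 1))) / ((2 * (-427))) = -611956 / 19215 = -31.85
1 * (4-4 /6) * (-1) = -10 /3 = -3.33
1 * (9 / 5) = 9 / 5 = 1.80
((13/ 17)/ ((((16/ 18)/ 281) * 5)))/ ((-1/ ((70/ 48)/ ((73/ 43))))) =-3298659/ 79424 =-41.53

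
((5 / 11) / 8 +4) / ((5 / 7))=2499 / 440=5.68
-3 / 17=-0.18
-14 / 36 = -7 / 18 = -0.39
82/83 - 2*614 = -101842/83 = -1227.01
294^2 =86436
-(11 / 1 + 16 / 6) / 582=-41 / 1746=-0.02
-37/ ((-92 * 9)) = 37/ 828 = 0.04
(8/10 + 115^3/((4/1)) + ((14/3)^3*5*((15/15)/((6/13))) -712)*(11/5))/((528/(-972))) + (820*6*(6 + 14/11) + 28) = -585829383/880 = -665715.21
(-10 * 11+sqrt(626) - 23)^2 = (133 - sqrt(626))^2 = 11659.68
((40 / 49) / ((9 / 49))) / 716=10 / 1611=0.01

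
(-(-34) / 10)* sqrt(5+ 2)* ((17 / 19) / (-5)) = -289* sqrt(7) / 475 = -1.61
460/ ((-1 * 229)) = -460/ 229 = -2.01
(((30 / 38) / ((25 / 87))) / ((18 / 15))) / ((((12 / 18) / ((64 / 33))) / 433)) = 2883.90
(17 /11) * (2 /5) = 34 /55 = 0.62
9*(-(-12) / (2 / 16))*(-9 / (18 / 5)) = -2160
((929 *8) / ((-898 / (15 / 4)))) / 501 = -4645 / 74983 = -0.06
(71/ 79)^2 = 5041/ 6241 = 0.81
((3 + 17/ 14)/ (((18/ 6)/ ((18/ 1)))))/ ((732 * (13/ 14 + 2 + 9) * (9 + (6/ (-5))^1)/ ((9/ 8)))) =885/ 2118896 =0.00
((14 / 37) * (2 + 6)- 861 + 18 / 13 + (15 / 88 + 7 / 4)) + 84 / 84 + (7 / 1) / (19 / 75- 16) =-42696541155 / 49989368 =-854.11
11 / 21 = 0.52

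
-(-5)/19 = 5/19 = 0.26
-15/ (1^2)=-15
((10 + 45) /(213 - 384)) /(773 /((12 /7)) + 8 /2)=-220 /311163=-0.00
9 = 9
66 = 66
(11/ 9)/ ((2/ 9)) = 11/ 2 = 5.50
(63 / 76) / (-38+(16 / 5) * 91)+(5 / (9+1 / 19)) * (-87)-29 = -106258039 / 1379096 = -77.05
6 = 6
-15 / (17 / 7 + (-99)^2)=-105 / 68624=-0.00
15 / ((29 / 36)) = 18.62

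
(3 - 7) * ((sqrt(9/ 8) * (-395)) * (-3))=-3555 * sqrt(2)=-5027.53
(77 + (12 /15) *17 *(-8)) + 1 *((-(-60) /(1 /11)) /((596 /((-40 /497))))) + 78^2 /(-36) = -74382212 /370265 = -200.89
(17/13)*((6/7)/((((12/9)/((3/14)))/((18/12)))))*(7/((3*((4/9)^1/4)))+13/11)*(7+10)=1427949/14014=101.89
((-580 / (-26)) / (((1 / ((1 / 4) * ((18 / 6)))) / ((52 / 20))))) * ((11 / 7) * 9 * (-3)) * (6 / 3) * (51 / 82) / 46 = -1317789 / 26404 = -49.91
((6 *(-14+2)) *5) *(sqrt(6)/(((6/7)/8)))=-3360 *sqrt(6)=-8230.29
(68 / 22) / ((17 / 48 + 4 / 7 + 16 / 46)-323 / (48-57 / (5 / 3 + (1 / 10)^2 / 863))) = -6208917344 / 44457984329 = -0.14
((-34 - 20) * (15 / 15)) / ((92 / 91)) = -2457 / 46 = -53.41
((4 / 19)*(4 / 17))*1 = 16 / 323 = 0.05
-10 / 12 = -5 / 6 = -0.83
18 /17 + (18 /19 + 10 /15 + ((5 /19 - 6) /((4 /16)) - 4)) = -1238 /51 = -24.27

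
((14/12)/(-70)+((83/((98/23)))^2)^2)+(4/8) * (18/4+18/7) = 199216628890631/1383552240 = 143989.24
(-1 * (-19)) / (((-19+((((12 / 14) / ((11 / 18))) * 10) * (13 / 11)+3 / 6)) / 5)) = -160930 / 3259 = -49.38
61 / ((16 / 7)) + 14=651 / 16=40.69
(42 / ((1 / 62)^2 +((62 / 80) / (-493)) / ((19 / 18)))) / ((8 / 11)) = -1485278355 / 31612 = -46984.64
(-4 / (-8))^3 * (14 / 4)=7 / 16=0.44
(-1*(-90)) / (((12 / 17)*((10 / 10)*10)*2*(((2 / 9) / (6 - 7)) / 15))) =-6885 / 16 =-430.31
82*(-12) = -984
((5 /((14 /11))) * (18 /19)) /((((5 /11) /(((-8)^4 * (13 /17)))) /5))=289935360 /2261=128233.24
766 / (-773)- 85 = -66471 / 773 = -85.99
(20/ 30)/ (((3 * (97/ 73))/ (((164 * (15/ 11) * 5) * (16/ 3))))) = 9577600/ 9603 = 997.35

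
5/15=1/3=0.33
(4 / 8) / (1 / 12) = 6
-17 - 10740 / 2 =-5387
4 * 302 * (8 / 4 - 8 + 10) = 4832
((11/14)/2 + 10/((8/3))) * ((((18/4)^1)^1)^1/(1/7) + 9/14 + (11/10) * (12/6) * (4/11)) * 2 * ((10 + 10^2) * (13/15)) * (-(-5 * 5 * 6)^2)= -28688946000/49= -585488693.88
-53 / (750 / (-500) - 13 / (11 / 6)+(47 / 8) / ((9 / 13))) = 41976 / 83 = 505.73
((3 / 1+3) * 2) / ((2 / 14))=84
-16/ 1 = -16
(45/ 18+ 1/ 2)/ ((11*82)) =0.00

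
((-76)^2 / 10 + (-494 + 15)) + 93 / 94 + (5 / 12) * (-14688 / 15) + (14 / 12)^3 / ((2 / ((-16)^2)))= -1334371 / 12690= -105.15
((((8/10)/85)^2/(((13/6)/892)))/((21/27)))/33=256896/180805625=0.00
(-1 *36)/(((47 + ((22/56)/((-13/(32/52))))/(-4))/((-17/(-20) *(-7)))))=281554/61785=4.56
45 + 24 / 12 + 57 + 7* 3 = 125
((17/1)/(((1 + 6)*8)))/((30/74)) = 629/840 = 0.75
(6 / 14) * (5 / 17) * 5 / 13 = 75 / 1547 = 0.05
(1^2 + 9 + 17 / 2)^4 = 1874161 / 16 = 117135.06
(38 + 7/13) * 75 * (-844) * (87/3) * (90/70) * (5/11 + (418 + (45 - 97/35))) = -41902781027.03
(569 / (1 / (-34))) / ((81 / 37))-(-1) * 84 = -708998 / 81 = -8753.06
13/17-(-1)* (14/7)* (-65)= -2197/17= -129.24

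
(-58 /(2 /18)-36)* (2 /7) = -159.43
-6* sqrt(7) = -15.87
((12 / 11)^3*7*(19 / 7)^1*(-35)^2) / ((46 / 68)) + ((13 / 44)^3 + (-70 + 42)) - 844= 85808579427 / 1959232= 43797.05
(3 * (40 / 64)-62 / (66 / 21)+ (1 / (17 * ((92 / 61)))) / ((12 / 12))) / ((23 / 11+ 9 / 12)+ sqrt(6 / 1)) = -76614875 / 3135038+ 13484218 * sqrt(6) / 1567519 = -3.37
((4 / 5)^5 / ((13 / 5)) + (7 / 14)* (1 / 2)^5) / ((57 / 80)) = 73661 / 370500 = 0.20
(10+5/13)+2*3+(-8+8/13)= 9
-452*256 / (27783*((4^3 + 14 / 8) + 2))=-462848 / 7529193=-0.06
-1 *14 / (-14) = 1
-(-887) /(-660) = -887 /660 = -1.34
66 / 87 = 22 / 29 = 0.76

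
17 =17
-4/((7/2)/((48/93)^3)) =-32768/208537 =-0.16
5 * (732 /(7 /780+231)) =2854800 /180187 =15.84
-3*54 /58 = -81 /29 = -2.79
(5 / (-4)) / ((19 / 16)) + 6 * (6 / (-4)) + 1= -172 / 19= -9.05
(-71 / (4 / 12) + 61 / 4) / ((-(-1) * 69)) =-791 / 276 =-2.87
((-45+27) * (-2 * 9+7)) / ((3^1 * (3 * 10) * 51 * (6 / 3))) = 11 / 510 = 0.02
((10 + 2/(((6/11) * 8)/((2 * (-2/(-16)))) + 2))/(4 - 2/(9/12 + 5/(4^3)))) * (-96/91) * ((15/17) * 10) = -68751600/1158703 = -59.33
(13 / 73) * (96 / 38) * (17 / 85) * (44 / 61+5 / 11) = 492336 / 4653385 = 0.11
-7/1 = -7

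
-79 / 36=-2.19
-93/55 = -1.69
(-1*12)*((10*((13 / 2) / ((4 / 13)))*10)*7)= -177450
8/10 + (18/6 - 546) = -2711/5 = -542.20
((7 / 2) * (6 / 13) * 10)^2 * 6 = 1565.68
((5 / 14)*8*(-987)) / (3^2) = -313.33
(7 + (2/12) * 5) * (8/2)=94/3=31.33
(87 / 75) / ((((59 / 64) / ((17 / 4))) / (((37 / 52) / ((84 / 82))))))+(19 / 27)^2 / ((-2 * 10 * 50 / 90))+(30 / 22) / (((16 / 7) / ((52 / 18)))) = 5160244039 / 956755800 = 5.39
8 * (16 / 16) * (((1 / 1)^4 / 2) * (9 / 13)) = 36 / 13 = 2.77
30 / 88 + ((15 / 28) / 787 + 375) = 22745325 / 60599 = 375.34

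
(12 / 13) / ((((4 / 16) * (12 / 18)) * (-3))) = -24 / 13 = -1.85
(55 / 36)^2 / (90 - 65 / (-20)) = 3025 / 120852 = 0.03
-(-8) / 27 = 0.30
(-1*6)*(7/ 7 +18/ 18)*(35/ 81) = -140/ 27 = -5.19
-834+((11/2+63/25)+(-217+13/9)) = -468691/450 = -1041.54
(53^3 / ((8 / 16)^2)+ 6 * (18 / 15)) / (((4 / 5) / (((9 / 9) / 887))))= 839.23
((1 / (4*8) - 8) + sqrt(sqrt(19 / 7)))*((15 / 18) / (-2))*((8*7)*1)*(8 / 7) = -80*19^(1 / 4)*7^(3 / 4) / 21 + 425 / 2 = 178.27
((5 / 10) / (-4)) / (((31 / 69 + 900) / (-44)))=759 / 124262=0.01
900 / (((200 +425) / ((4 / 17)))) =144 / 425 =0.34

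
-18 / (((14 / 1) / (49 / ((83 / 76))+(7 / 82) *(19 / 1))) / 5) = -2034045 / 6806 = -298.86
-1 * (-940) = 940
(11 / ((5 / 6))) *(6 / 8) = 99 / 10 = 9.90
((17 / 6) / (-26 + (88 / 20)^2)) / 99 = -425 / 98604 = -0.00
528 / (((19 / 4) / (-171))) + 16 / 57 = -1083440 / 57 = -19007.72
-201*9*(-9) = 16281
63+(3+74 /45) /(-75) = 212416 /3375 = 62.94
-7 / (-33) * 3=7 / 11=0.64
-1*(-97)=97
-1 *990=-990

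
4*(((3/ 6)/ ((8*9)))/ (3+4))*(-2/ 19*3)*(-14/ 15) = 1/ 855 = 0.00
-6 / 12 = -1 / 2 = -0.50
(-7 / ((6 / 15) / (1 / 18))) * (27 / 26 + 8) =-8225 / 936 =-8.79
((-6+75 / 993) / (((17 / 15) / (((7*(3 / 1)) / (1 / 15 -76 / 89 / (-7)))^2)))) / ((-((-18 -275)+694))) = 1132833422235375 / 7013356452163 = 161.53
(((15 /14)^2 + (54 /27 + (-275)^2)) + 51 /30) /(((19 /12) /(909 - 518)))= 86939535423 /4655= 18676591.93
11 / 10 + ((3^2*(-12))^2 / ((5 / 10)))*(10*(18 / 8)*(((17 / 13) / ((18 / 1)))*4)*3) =59486543 / 130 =457588.79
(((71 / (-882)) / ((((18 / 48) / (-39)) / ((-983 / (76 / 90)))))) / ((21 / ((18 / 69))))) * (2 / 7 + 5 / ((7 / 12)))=-1125063160 / 1049237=-1072.27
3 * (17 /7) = 7.29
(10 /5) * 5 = 10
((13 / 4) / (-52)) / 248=-1 / 3968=-0.00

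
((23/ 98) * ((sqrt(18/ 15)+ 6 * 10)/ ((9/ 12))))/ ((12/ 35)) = 23 * sqrt(30)/ 126+ 1150/ 21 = 55.76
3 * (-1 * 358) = -1074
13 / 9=1.44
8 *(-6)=-48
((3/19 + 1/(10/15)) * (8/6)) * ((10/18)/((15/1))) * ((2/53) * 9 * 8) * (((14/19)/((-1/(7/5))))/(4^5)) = -343/1530640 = -0.00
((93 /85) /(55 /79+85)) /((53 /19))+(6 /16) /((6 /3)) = 46865019 /243990800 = 0.19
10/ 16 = 0.62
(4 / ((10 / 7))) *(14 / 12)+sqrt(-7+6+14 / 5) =3 *sqrt(5) / 5+49 / 15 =4.61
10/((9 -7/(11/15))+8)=1.34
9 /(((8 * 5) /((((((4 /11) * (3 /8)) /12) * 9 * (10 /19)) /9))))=9 /6688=0.00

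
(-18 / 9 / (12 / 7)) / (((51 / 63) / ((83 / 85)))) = -4067 / 2890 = -1.41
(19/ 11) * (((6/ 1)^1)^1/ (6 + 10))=57/ 88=0.65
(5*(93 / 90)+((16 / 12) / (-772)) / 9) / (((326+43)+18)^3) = 53845 / 604065404466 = 0.00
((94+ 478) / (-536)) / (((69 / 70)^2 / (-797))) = 875.36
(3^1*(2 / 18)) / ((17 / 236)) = 236 / 51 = 4.63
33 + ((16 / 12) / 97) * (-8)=9571 / 291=32.89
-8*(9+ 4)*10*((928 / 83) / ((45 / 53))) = -10230272 / 747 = -13695.14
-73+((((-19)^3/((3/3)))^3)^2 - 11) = 104127350297911241532757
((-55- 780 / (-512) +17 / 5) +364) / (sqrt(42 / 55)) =200911 * sqrt(2310) / 26880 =359.24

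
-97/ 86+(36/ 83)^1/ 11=-85465/ 78518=-1.09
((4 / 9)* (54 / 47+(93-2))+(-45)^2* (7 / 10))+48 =1274461 / 846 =1506.46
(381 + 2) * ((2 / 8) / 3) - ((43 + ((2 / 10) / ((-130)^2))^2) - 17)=126739437497 / 21420750000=5.92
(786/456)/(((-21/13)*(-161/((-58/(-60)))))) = 49387/7708680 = 0.01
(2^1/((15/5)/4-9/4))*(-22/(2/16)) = 704/3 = 234.67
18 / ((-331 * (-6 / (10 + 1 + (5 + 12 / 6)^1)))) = 54 / 331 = 0.16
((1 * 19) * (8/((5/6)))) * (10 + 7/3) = 11248/5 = 2249.60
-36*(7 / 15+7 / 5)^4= -2458624 / 5625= -437.09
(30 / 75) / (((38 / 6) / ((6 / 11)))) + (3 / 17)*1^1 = 3747 / 17765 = 0.21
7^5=16807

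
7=7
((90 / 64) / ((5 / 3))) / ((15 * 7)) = 9 / 1120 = 0.01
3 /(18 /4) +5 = 17 /3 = 5.67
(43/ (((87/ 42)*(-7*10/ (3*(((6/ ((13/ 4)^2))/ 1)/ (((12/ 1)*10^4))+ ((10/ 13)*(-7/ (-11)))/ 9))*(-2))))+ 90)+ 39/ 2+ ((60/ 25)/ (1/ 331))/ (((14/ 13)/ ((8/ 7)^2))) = 1072.99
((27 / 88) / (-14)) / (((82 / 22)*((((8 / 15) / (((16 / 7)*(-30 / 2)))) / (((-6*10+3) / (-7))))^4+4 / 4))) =-730454652010546875 / 124231398595448247887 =-0.01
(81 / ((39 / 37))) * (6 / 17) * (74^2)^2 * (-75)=-60997580275.11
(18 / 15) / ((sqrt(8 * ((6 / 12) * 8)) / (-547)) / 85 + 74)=55794 * sqrt(2) / 2959483699217 + 47991627555 / 2959483699217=0.02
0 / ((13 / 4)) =0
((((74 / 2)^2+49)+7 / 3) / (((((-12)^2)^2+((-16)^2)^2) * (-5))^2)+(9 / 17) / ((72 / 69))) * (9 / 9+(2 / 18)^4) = 929217574351541 / 1831222171238400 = 0.51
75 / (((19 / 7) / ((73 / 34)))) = 38325 / 646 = 59.33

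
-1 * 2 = -2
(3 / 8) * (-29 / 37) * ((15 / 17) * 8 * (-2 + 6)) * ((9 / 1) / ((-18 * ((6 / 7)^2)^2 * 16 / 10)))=1740725 / 362304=4.80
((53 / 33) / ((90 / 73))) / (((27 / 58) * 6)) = 112201 / 240570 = 0.47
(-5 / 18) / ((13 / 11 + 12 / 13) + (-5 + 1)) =0.15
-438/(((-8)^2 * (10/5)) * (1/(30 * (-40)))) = 16425/4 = 4106.25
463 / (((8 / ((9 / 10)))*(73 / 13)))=54171 / 5840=9.28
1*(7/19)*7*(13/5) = 637/95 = 6.71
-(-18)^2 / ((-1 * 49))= 324 / 49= 6.61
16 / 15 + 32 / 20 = 8 / 3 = 2.67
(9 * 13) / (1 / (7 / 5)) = 819 / 5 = 163.80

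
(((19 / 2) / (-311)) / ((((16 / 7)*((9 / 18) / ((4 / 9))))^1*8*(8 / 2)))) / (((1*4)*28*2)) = -19 / 11464704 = -0.00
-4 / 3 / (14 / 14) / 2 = -2 / 3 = -0.67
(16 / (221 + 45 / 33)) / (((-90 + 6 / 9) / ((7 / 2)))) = -231 / 81941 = -0.00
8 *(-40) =-320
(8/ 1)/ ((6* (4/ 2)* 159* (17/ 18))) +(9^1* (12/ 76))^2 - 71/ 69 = 22327306/ 22443009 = 0.99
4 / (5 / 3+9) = 3 / 8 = 0.38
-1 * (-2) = 2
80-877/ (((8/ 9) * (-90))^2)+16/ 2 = 562323/ 6400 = 87.86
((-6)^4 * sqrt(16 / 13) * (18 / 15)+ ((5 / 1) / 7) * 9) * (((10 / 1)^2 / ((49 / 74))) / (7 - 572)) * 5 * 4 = -184135680 * sqrt(13) / 71981 - 1332000 / 38759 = -9257.78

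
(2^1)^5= 32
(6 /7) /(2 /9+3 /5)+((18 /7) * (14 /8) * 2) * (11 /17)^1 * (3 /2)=86103 /8806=9.78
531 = 531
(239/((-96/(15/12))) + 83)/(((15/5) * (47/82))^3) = 2114289517/134554608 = 15.71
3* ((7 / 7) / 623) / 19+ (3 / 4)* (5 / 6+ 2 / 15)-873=-413004647 / 473480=-872.27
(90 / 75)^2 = 36 / 25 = 1.44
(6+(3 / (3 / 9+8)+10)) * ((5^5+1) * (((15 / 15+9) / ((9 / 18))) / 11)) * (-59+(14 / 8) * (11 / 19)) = -5634499338 / 1045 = -5391865.40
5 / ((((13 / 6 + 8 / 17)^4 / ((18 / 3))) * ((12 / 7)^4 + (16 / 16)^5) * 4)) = 114658218360 / 7126351590881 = 0.02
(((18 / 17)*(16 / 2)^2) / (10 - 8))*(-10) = -5760 / 17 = -338.82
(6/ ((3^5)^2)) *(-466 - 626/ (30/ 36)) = -12172/ 98415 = -0.12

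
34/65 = 0.52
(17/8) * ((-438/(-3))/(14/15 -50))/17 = -1095/2944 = -0.37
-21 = -21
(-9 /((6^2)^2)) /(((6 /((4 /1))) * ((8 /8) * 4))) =-1 /864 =-0.00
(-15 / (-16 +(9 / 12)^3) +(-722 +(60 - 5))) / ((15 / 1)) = -664039 / 14955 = -44.40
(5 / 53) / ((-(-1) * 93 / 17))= 0.02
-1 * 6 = -6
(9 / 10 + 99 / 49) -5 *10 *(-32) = 785431 / 490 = 1602.92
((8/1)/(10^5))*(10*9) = 9/1250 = 0.01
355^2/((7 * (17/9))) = 1134225/119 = 9531.30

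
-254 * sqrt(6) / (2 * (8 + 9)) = -127 * sqrt(6) / 17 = -18.30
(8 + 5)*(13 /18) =169 /18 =9.39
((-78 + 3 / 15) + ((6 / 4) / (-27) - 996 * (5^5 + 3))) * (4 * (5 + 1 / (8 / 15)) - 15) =-1402004635 / 36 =-38944573.19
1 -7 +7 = 1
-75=-75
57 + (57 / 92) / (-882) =1541717 / 27048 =57.00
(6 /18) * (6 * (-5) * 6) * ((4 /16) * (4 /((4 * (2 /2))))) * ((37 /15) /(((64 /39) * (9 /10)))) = -25.05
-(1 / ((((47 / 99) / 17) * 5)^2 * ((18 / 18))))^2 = -8022993935121 / 3049800625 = -2630.66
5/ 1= 5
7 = 7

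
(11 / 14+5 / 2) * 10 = 230 / 7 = 32.86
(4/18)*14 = 28/9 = 3.11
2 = 2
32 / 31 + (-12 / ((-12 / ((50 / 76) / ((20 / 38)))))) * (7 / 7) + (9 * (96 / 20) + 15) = 37499 / 620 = 60.48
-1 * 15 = -15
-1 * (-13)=13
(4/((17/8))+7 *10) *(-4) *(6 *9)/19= -263952/323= -817.19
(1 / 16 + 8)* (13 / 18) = 559 / 96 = 5.82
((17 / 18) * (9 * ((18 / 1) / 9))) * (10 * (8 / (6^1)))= 680 / 3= 226.67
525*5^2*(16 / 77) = 30000 / 11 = 2727.27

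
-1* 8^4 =-4096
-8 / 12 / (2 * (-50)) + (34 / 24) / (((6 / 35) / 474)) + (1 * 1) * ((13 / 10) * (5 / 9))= 3526031 / 900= 3917.81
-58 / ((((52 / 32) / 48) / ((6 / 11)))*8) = -16704 / 143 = -116.81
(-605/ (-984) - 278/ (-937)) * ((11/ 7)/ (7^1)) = 9244807/ 45178392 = 0.20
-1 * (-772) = 772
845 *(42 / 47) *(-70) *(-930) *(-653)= -1508690547000 / 47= -32099798872.34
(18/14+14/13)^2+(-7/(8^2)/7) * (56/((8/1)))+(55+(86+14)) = 85047953/529984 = 160.47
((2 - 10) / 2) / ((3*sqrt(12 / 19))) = -2*sqrt(57) / 9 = -1.68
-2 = -2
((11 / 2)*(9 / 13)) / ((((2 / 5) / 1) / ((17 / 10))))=1683 / 104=16.18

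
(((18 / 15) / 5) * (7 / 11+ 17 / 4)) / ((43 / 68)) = 102 / 55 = 1.85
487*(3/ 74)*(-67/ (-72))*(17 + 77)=1533563/ 888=1726.99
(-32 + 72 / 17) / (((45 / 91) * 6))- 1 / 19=-410339 / 43605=-9.41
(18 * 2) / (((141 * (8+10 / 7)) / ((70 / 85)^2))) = 2744 / 149413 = 0.02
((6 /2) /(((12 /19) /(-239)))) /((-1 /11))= 49951 /4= 12487.75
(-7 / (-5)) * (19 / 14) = 19 / 10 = 1.90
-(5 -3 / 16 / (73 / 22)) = -2887 / 584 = -4.94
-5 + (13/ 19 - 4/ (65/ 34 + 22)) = -69250/ 15447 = -4.48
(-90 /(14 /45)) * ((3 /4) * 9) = -54675 /28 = -1952.68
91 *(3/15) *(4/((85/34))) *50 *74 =107744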